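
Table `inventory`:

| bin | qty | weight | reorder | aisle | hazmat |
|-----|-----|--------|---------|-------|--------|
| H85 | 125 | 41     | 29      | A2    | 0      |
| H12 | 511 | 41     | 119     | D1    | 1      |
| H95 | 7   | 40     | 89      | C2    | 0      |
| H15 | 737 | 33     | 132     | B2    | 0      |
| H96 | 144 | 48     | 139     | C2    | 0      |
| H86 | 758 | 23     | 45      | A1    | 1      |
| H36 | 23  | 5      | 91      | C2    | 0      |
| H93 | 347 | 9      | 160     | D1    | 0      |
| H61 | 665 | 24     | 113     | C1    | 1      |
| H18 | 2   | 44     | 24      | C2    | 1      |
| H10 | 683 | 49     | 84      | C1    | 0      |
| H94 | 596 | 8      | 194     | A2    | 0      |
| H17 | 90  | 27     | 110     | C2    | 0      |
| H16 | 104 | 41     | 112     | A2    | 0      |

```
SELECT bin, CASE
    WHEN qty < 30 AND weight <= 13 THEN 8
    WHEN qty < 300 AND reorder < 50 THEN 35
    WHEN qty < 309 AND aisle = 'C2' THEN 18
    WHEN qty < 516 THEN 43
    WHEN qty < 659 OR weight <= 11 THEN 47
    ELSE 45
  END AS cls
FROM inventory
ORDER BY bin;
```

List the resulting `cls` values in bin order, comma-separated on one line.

45, 43, 45, 43, 18, 35, 8, 45, 35, 45, 43, 47, 18, 18

bin=H10: ELSE → 45
bin=H12: qty < 516 → 43
bin=H15: ELSE → 45
bin=H16: qty < 516 → 43
bin=H17: qty < 309 AND aisle = 'C2' → 18
bin=H18: qty < 300 AND reorder < 50 → 35
bin=H36: qty < 30 AND weight <= 13 → 8
bin=H61: ELSE → 45
bin=H85: qty < 300 AND reorder < 50 → 35
bin=H86: ELSE → 45
bin=H93: qty < 516 → 43
bin=H94: qty < 659 OR weight <= 11 → 47
bin=H95: qty < 309 AND aisle = 'C2' → 18
bin=H96: qty < 309 AND aisle = 'C2' → 18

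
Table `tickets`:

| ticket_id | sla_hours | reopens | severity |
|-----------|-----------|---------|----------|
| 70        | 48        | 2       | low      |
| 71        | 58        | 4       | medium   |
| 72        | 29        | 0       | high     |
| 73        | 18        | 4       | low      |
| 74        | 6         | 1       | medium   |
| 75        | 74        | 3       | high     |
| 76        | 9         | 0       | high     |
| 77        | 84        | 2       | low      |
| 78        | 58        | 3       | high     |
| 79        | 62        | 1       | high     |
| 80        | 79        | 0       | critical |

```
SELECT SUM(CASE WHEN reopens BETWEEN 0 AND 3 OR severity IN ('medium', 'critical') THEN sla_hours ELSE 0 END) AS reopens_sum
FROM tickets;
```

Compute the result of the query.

ticket_id=70: ✓ → 48
ticket_id=71: ✓ → 58
ticket_id=72: ✓ → 29
ticket_id=73: ✗
ticket_id=74: ✓ → 6
ticket_id=75: ✓ → 74
ticket_id=76: ✓ → 9
ticket_id=77: ✓ → 84
ticket_id=78: ✓ → 58
ticket_id=79: ✓ → 62
ticket_id=80: ✓ → 79
reopens_sum = 48 + 58 + 29 + 6 + 74 + 9 + 84 + 58 + 62 + 79 = 507

507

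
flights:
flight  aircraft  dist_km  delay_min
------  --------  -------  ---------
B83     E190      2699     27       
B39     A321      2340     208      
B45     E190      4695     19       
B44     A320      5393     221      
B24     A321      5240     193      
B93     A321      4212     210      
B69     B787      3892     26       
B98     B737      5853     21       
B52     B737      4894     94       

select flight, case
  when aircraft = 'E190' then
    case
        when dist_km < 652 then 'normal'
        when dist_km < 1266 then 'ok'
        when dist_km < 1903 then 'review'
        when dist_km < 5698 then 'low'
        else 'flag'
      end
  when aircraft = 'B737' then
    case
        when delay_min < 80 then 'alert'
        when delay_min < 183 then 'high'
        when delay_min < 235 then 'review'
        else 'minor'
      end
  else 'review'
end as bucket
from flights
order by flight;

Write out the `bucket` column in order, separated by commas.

review, review, review, low, high, review, low, review, alert

flight=B24: aircraft='A321' → outer ELSE → review
flight=B39: aircraft='A321' → outer ELSE → review
flight=B44: aircraft='A320' → outer ELSE → review
flight=B45: aircraft='E190' → inner[dist_km < 5698] → low
flight=B52: aircraft='B737' → inner[delay_min < 183] → high
flight=B69: aircraft='B787' → outer ELSE → review
flight=B83: aircraft='E190' → inner[dist_km < 5698] → low
flight=B93: aircraft='A321' → outer ELSE → review
flight=B98: aircraft='B737' → inner[delay_min < 80] → alert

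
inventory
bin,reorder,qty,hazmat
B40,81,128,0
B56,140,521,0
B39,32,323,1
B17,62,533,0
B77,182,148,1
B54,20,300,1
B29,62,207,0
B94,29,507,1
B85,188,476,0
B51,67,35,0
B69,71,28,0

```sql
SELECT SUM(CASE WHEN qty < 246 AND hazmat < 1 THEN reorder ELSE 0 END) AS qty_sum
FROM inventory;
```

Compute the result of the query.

bin=B40: ✓ → 81
bin=B56: ✗
bin=B39: ✗
bin=B17: ✗
bin=B77: ✗
bin=B54: ✗
bin=B29: ✓ → 62
bin=B94: ✗
bin=B85: ✗
bin=B51: ✓ → 67
bin=B69: ✓ → 71
qty_sum = 81 + 62 + 67 + 71 = 281

281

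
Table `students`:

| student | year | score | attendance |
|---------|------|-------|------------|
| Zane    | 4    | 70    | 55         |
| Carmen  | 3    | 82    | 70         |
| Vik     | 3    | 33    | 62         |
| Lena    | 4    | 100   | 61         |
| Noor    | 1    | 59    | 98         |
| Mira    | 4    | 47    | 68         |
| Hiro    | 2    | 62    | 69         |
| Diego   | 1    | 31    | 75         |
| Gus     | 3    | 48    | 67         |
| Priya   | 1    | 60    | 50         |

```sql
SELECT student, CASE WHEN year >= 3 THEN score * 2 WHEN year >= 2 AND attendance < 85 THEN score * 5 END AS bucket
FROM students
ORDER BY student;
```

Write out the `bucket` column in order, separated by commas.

student=Carmen: year >= 3 → 164
student=Diego: (no match → NULL) → NULL
student=Gus: year >= 3 → 96
student=Hiro: year >= 2 AND attendance < 85 → 310
student=Lena: year >= 3 → 200
student=Mira: year >= 3 → 94
student=Noor: (no match → NULL) → NULL
student=Priya: (no match → NULL) → NULL
student=Vik: year >= 3 → 66
student=Zane: year >= 3 → 140

164, NULL, 96, 310, 200, 94, NULL, NULL, 66, 140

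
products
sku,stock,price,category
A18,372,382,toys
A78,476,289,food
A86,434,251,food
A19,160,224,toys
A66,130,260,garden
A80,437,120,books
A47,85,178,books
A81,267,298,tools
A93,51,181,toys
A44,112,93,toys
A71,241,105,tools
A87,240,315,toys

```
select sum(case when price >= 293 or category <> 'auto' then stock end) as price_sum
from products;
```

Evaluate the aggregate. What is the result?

3005

sku=A18: ✓ → 372
sku=A78: ✓ → 476
sku=A86: ✓ → 434
sku=A19: ✓ → 160
sku=A66: ✓ → 130
sku=A80: ✓ → 437
sku=A47: ✓ → 85
sku=A81: ✓ → 267
sku=A93: ✓ → 51
sku=A44: ✓ → 112
sku=A71: ✓ → 241
sku=A87: ✓ → 240
price_sum = 372 + 476 + 434 + 160 + 130 + 437 + 85 + 267 + 51 + 112 + 241 + 240 = 3005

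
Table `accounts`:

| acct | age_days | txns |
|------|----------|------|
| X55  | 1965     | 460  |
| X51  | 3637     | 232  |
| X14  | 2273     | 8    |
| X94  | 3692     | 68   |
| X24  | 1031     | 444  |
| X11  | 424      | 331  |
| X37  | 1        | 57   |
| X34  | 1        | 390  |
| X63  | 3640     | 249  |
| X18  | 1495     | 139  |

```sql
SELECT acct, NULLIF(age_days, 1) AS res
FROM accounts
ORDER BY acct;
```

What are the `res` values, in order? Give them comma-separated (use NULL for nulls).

424, 2273, 1495, 1031, NULL, NULL, 3637, 1965, 3640, 3692

acct=X11: age_days=424 vs 1: differ → 424
acct=X14: age_days=2273 vs 1: differ → 2273
acct=X18: age_days=1495 vs 1: differ → 1495
acct=X24: age_days=1031 vs 1: differ → 1031
acct=X34: age_days=1 vs 1: equal → NULL
acct=X37: age_days=1 vs 1: equal → NULL
acct=X51: age_days=3637 vs 1: differ → 3637
acct=X55: age_days=1965 vs 1: differ → 1965
acct=X63: age_days=3640 vs 1: differ → 3640
acct=X94: age_days=3692 vs 1: differ → 3692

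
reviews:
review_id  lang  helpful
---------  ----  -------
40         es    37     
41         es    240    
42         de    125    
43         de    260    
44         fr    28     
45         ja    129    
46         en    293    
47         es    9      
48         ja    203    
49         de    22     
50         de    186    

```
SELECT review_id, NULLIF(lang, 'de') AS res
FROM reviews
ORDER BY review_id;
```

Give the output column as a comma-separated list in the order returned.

review_id=40: lang=es vs de: differ → es
review_id=41: lang=es vs de: differ → es
review_id=42: lang=de vs de: equal → NULL
review_id=43: lang=de vs de: equal → NULL
review_id=44: lang=fr vs de: differ → fr
review_id=45: lang=ja vs de: differ → ja
review_id=46: lang=en vs de: differ → en
review_id=47: lang=es vs de: differ → es
review_id=48: lang=ja vs de: differ → ja
review_id=49: lang=de vs de: equal → NULL
review_id=50: lang=de vs de: equal → NULL

es, es, NULL, NULL, fr, ja, en, es, ja, NULL, NULL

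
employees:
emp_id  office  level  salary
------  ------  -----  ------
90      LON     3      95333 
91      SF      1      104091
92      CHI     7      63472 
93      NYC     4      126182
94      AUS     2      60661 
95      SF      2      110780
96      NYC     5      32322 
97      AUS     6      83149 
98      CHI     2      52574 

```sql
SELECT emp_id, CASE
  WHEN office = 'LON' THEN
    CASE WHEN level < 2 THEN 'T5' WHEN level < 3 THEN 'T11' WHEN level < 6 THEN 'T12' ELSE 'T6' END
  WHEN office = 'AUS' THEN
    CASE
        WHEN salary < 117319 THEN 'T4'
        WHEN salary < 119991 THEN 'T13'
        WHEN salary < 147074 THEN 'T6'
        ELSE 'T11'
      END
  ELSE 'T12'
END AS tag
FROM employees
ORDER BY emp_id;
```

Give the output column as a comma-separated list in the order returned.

emp_id=90: office='LON' → inner[level < 6] → T12
emp_id=91: office='SF' → outer ELSE → T12
emp_id=92: office='CHI' → outer ELSE → T12
emp_id=93: office='NYC' → outer ELSE → T12
emp_id=94: office='AUS' → inner[salary < 117319] → T4
emp_id=95: office='SF' → outer ELSE → T12
emp_id=96: office='NYC' → outer ELSE → T12
emp_id=97: office='AUS' → inner[salary < 117319] → T4
emp_id=98: office='CHI' → outer ELSE → T12

T12, T12, T12, T12, T4, T12, T12, T4, T12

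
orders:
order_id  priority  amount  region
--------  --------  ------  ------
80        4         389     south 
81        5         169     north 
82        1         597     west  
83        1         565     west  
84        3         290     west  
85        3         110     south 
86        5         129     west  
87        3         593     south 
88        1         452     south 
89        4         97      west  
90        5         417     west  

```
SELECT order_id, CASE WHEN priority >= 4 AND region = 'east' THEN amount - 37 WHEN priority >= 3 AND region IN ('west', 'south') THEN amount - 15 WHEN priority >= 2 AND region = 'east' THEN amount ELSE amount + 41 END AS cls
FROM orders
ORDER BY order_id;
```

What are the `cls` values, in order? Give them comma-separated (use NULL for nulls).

374, 210, 638, 606, 275, 95, 114, 578, 493, 82, 402

order_id=80: priority >= 3 AND region IN ('west', 'south') → 374
order_id=81: ELSE → 210
order_id=82: ELSE → 638
order_id=83: ELSE → 606
order_id=84: priority >= 3 AND region IN ('west', 'south') → 275
order_id=85: priority >= 3 AND region IN ('west', 'south') → 95
order_id=86: priority >= 3 AND region IN ('west', 'south') → 114
order_id=87: priority >= 3 AND region IN ('west', 'south') → 578
order_id=88: ELSE → 493
order_id=89: priority >= 3 AND region IN ('west', 'south') → 82
order_id=90: priority >= 3 AND region IN ('west', 'south') → 402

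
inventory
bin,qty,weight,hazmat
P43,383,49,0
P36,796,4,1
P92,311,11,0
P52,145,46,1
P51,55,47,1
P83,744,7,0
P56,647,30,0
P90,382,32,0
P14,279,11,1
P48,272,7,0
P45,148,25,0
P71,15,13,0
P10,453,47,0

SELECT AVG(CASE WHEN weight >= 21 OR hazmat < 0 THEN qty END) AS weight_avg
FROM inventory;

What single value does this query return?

316.1428571429

bin=P43: ✓ → 383
bin=P36: ✗
bin=P92: ✗
bin=P52: ✓ → 145
bin=P51: ✓ → 55
bin=P83: ✗
bin=P56: ✓ → 647
bin=P90: ✓ → 382
bin=P14: ✗
bin=P48: ✗
bin=P45: ✓ → 148
bin=P71: ✗
bin=P10: ✓ → 453
weight_avg = (383 + 145 + 55 + 647 + 382 + 148 + 453) / 7 = 316.1428571429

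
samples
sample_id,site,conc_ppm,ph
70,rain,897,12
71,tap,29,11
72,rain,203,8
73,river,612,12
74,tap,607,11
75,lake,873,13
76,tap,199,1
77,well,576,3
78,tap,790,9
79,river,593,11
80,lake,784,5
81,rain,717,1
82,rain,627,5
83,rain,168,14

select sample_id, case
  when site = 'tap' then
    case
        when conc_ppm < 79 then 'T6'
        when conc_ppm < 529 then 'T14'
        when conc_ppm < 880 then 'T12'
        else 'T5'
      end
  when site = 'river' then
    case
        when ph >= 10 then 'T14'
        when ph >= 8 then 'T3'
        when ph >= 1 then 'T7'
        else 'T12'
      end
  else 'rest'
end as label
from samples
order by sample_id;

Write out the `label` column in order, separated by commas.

sample_id=70: site='rain' → outer ELSE → rest
sample_id=71: site='tap' → inner[conc_ppm < 79] → T6
sample_id=72: site='rain' → outer ELSE → rest
sample_id=73: site='river' → inner[ph >= 10] → T14
sample_id=74: site='tap' → inner[conc_ppm < 880] → T12
sample_id=75: site='lake' → outer ELSE → rest
sample_id=76: site='tap' → inner[conc_ppm < 529] → T14
sample_id=77: site='well' → outer ELSE → rest
sample_id=78: site='tap' → inner[conc_ppm < 880] → T12
sample_id=79: site='river' → inner[ph >= 10] → T14
sample_id=80: site='lake' → outer ELSE → rest
sample_id=81: site='rain' → outer ELSE → rest
sample_id=82: site='rain' → outer ELSE → rest
sample_id=83: site='rain' → outer ELSE → rest

rest, T6, rest, T14, T12, rest, T14, rest, T12, T14, rest, rest, rest, rest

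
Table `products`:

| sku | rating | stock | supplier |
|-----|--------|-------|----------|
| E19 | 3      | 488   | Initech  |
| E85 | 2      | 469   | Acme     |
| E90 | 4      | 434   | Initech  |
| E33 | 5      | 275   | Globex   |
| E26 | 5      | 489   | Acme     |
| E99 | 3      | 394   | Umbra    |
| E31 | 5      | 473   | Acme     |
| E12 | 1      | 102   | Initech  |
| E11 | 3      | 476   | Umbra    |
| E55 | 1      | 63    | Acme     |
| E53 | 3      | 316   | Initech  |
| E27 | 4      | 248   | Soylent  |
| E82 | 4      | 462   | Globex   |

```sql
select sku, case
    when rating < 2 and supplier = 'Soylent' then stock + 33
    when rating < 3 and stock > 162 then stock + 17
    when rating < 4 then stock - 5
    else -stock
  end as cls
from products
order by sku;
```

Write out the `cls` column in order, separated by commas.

471, 97, 483, -489, -248, -473, -275, 311, 58, -462, 486, -434, 389

sku=E11: rating < 4 → 471
sku=E12: rating < 4 → 97
sku=E19: rating < 4 → 483
sku=E26: ELSE → -489
sku=E27: ELSE → -248
sku=E31: ELSE → -473
sku=E33: ELSE → -275
sku=E53: rating < 4 → 311
sku=E55: rating < 4 → 58
sku=E82: ELSE → -462
sku=E85: rating < 3 and stock > 162 → 486
sku=E90: ELSE → -434
sku=E99: rating < 4 → 389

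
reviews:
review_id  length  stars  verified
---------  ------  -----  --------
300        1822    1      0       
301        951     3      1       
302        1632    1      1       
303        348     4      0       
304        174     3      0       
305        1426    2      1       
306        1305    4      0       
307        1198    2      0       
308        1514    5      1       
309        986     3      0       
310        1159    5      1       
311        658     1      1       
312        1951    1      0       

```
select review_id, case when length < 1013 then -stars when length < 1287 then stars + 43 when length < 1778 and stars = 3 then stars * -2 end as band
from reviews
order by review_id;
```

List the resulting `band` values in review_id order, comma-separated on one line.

review_id=300: (no match → NULL) → NULL
review_id=301: length < 1013 → -3
review_id=302: (no match → NULL) → NULL
review_id=303: length < 1013 → -4
review_id=304: length < 1013 → -3
review_id=305: (no match → NULL) → NULL
review_id=306: (no match → NULL) → NULL
review_id=307: length < 1287 → 45
review_id=308: (no match → NULL) → NULL
review_id=309: length < 1013 → -3
review_id=310: length < 1287 → 48
review_id=311: length < 1013 → -1
review_id=312: (no match → NULL) → NULL

NULL, -3, NULL, -4, -3, NULL, NULL, 45, NULL, -3, 48, -1, NULL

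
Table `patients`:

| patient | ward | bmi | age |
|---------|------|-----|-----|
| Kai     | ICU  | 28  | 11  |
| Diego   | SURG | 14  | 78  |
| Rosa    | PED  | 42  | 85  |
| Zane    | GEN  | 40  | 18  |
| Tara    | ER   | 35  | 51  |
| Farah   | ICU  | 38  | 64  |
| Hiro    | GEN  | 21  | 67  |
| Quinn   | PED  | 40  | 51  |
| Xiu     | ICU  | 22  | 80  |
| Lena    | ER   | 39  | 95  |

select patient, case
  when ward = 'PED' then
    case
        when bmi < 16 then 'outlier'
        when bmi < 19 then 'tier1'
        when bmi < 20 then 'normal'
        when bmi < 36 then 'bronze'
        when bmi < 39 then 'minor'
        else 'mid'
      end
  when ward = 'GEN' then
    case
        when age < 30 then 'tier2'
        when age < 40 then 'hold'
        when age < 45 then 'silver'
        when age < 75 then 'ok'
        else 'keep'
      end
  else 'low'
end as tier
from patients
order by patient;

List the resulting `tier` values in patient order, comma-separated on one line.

patient=Diego: ward='SURG' → outer ELSE → low
patient=Farah: ward='ICU' → outer ELSE → low
patient=Hiro: ward='GEN' → inner[age < 75] → ok
patient=Kai: ward='ICU' → outer ELSE → low
patient=Lena: ward='ER' → outer ELSE → low
patient=Quinn: ward='PED' → inner[ELSE] → mid
patient=Rosa: ward='PED' → inner[ELSE] → mid
patient=Tara: ward='ER' → outer ELSE → low
patient=Xiu: ward='ICU' → outer ELSE → low
patient=Zane: ward='GEN' → inner[age < 30] → tier2

low, low, ok, low, low, mid, mid, low, low, tier2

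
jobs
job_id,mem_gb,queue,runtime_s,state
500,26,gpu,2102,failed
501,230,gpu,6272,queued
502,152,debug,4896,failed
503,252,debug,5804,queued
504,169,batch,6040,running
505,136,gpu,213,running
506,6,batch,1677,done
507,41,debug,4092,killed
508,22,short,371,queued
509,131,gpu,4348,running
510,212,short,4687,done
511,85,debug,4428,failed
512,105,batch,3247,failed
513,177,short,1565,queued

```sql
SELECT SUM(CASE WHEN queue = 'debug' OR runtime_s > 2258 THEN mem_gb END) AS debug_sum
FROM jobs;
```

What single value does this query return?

1377

job_id=500: ✗
job_id=501: ✓ → 230
job_id=502: ✓ → 152
job_id=503: ✓ → 252
job_id=504: ✓ → 169
job_id=505: ✗
job_id=506: ✗
job_id=507: ✓ → 41
job_id=508: ✗
job_id=509: ✓ → 131
job_id=510: ✓ → 212
job_id=511: ✓ → 85
job_id=512: ✓ → 105
job_id=513: ✗
debug_sum = 230 + 152 + 252 + 169 + 41 + 131 + 212 + 85 + 105 = 1377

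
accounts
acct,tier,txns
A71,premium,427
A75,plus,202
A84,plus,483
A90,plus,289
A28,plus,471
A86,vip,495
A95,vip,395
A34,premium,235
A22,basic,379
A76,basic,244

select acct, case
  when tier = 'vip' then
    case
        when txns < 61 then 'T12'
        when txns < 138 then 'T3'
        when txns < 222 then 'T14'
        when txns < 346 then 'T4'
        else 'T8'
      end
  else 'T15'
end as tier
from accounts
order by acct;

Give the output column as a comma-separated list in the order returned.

acct=A22: tier='basic' → outer ELSE → T15
acct=A28: tier='plus' → outer ELSE → T15
acct=A34: tier='premium' → outer ELSE → T15
acct=A71: tier='premium' → outer ELSE → T15
acct=A75: tier='plus' → outer ELSE → T15
acct=A76: tier='basic' → outer ELSE → T15
acct=A84: tier='plus' → outer ELSE → T15
acct=A86: tier='vip' → inner[ELSE] → T8
acct=A90: tier='plus' → outer ELSE → T15
acct=A95: tier='vip' → inner[ELSE] → T8

T15, T15, T15, T15, T15, T15, T15, T8, T15, T8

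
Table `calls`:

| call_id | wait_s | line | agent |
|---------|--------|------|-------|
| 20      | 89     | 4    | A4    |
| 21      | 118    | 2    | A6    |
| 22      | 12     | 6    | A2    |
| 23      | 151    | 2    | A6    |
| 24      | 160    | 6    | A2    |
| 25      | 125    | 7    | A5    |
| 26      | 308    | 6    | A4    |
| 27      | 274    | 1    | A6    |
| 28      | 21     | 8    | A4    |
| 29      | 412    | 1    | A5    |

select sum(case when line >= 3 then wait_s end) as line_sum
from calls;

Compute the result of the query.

call_id=20: ✓ → 89
call_id=21: ✗
call_id=22: ✓ → 12
call_id=23: ✗
call_id=24: ✓ → 160
call_id=25: ✓ → 125
call_id=26: ✓ → 308
call_id=27: ✗
call_id=28: ✓ → 21
call_id=29: ✗
line_sum = 89 + 12 + 160 + 125 + 308 + 21 = 715

715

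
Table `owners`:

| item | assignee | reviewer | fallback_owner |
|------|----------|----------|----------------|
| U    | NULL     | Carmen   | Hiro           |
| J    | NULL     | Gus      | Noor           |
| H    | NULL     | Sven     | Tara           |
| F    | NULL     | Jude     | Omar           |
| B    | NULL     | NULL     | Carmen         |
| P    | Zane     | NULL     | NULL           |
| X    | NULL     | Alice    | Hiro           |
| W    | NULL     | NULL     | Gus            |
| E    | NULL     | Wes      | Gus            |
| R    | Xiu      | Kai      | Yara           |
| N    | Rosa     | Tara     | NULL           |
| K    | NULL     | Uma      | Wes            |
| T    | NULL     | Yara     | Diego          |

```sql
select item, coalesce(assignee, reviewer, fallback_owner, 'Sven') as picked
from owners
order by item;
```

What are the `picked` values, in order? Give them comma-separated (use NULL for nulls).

Carmen, Wes, Jude, Sven, Gus, Uma, Rosa, Zane, Xiu, Yara, Carmen, Gus, Alice

item=B: assignee=NULL, reviewer=NULL, fallback_owner=Carmen → Carmen
item=E: assignee=NULL, reviewer=Wes → Wes
item=F: assignee=NULL, reviewer=Jude → Jude
item=H: assignee=NULL, reviewer=Sven → Sven
item=J: assignee=NULL, reviewer=Gus → Gus
item=K: assignee=NULL, reviewer=Uma → Uma
item=N: assignee=Rosa → Rosa
item=P: assignee=Zane → Zane
item=R: assignee=Xiu → Xiu
item=T: assignee=NULL, reviewer=Yara → Yara
item=U: assignee=NULL, reviewer=Carmen → Carmen
item=W: assignee=NULL, reviewer=NULL, fallback_owner=Gus → Gus
item=X: assignee=NULL, reviewer=Alice → Alice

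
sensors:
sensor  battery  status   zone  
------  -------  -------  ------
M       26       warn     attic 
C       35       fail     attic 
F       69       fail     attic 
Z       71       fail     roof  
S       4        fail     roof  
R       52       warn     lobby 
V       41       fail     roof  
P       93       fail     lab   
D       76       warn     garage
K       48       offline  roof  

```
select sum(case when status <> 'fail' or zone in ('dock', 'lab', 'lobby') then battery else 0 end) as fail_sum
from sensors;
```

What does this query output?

sensor=M: ✓ → 26
sensor=C: ✗
sensor=F: ✗
sensor=Z: ✗
sensor=S: ✗
sensor=R: ✓ → 52
sensor=V: ✗
sensor=P: ✓ → 93
sensor=D: ✓ → 76
sensor=K: ✓ → 48
fail_sum = 26 + 52 + 93 + 76 + 48 = 295

295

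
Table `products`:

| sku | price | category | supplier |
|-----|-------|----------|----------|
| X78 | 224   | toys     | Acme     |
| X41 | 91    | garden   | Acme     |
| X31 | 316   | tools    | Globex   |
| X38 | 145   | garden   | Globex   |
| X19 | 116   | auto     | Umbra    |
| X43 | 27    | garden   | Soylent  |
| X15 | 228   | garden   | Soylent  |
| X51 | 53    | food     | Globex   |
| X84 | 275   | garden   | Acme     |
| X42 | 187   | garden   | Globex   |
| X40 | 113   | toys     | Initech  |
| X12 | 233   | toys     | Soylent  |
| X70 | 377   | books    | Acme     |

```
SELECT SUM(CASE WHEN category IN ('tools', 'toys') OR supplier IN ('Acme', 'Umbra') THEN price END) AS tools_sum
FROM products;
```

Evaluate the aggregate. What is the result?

1745

sku=X78: ✓ → 224
sku=X41: ✓ → 91
sku=X31: ✓ → 316
sku=X38: ✗
sku=X19: ✓ → 116
sku=X43: ✗
sku=X15: ✗
sku=X51: ✗
sku=X84: ✓ → 275
sku=X42: ✗
sku=X40: ✓ → 113
sku=X12: ✓ → 233
sku=X70: ✓ → 377
tools_sum = 224 + 91 + 316 + 116 + 275 + 113 + 233 + 377 = 1745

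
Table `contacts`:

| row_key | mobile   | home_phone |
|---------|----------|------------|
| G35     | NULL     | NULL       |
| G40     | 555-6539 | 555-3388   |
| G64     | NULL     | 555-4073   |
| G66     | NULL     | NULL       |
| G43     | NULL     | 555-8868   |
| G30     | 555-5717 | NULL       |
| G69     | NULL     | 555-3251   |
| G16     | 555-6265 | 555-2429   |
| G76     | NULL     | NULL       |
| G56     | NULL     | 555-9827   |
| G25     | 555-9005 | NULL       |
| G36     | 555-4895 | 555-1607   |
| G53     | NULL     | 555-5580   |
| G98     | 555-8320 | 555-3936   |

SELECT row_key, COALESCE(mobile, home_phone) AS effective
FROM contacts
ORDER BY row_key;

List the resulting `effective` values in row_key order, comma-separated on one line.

row_key=G16: mobile=555-6265 → 555-6265
row_key=G25: mobile=555-9005 → 555-9005
row_key=G30: mobile=555-5717 → 555-5717
row_key=G35: mobile=NULL, home_phone=NULL (all NULL) → NULL
row_key=G36: mobile=555-4895 → 555-4895
row_key=G40: mobile=555-6539 → 555-6539
row_key=G43: mobile=NULL, home_phone=555-8868 → 555-8868
row_key=G53: mobile=NULL, home_phone=555-5580 → 555-5580
row_key=G56: mobile=NULL, home_phone=555-9827 → 555-9827
row_key=G64: mobile=NULL, home_phone=555-4073 → 555-4073
row_key=G66: mobile=NULL, home_phone=NULL (all NULL) → NULL
row_key=G69: mobile=NULL, home_phone=555-3251 → 555-3251
row_key=G76: mobile=NULL, home_phone=NULL (all NULL) → NULL
row_key=G98: mobile=555-8320 → 555-8320

555-6265, 555-9005, 555-5717, NULL, 555-4895, 555-6539, 555-8868, 555-5580, 555-9827, 555-4073, NULL, 555-3251, NULL, 555-8320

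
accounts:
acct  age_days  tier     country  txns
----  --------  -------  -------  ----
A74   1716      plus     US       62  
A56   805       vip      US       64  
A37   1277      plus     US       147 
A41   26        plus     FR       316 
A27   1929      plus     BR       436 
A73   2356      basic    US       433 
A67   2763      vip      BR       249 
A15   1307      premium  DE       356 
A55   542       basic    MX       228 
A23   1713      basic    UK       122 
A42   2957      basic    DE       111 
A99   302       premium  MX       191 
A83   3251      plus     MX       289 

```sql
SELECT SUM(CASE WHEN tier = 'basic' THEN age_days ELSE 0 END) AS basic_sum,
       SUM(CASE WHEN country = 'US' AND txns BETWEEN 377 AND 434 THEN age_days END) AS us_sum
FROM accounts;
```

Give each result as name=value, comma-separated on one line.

basic_sum=7568, us_sum=2356

[basic_sum: tier = 'basic']
acct=A74: ✗
acct=A56: ✗
acct=A37: ✗
acct=A41: ✗
acct=A27: ✗
acct=A73: ✓ → 2356
acct=A67: ✗
acct=A15: ✗
acct=A55: ✓ → 542
acct=A23: ✓ → 1713
acct=A42: ✓ → 2957
acct=A99: ✗
acct=A83: ✗
basic_sum = 2356 + 542 + 1713 + 2957 = 7568
—
[us_sum: country = 'US' AND txns BETWEEN 377 AND 434]
acct=A74: ✗
acct=A56: ✗
acct=A37: ✗
acct=A41: ✗
acct=A27: ✗
acct=A73: ✓ → 2356
acct=A67: ✗
acct=A15: ✗
acct=A55: ✗
acct=A23: ✗
acct=A42: ✗
acct=A99: ✗
acct=A83: ✗
us_sum = 2356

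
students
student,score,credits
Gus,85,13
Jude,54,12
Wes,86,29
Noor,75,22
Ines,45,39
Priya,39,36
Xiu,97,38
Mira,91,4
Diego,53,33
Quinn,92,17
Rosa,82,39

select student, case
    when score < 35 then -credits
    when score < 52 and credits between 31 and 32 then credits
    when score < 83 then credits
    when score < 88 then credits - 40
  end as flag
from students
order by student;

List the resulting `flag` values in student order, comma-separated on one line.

student=Diego: score < 83 → 33
student=Gus: score < 88 → -27
student=Ines: score < 83 → 39
student=Jude: score < 83 → 12
student=Mira: (no match → NULL) → NULL
student=Noor: score < 83 → 22
student=Priya: score < 83 → 36
student=Quinn: (no match → NULL) → NULL
student=Rosa: score < 83 → 39
student=Wes: score < 88 → -11
student=Xiu: (no match → NULL) → NULL

33, -27, 39, 12, NULL, 22, 36, NULL, 39, -11, NULL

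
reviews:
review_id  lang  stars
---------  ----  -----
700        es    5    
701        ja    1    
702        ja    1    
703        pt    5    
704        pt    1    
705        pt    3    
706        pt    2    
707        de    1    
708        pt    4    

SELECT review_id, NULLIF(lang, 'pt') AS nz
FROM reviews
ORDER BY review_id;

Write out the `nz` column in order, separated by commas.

es, ja, ja, NULL, NULL, NULL, NULL, de, NULL

review_id=700: lang=es vs pt: differ → es
review_id=701: lang=ja vs pt: differ → ja
review_id=702: lang=ja vs pt: differ → ja
review_id=703: lang=pt vs pt: equal → NULL
review_id=704: lang=pt vs pt: equal → NULL
review_id=705: lang=pt vs pt: equal → NULL
review_id=706: lang=pt vs pt: equal → NULL
review_id=707: lang=de vs pt: differ → de
review_id=708: lang=pt vs pt: equal → NULL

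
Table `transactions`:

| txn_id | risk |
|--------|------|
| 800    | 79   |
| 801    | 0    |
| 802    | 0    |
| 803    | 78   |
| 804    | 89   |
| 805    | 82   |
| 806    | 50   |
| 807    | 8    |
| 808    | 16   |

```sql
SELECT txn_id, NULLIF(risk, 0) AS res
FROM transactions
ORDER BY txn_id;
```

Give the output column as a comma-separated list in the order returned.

txn_id=800: risk=79 vs 0: differ → 79
txn_id=801: risk=0 vs 0: equal → NULL
txn_id=802: risk=0 vs 0: equal → NULL
txn_id=803: risk=78 vs 0: differ → 78
txn_id=804: risk=89 vs 0: differ → 89
txn_id=805: risk=82 vs 0: differ → 82
txn_id=806: risk=50 vs 0: differ → 50
txn_id=807: risk=8 vs 0: differ → 8
txn_id=808: risk=16 vs 0: differ → 16

79, NULL, NULL, 78, 89, 82, 50, 8, 16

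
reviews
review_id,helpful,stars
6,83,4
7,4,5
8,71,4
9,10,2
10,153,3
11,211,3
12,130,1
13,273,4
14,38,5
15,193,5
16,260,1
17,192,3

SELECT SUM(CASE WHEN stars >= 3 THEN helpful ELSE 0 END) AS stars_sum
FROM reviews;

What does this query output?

review_id=6: ✓ → 83
review_id=7: ✓ → 4
review_id=8: ✓ → 71
review_id=9: ✗
review_id=10: ✓ → 153
review_id=11: ✓ → 211
review_id=12: ✗
review_id=13: ✓ → 273
review_id=14: ✓ → 38
review_id=15: ✓ → 193
review_id=16: ✗
review_id=17: ✓ → 192
stars_sum = 83 + 4 + 71 + 153 + 211 + 273 + 38 + 193 + 192 = 1218

1218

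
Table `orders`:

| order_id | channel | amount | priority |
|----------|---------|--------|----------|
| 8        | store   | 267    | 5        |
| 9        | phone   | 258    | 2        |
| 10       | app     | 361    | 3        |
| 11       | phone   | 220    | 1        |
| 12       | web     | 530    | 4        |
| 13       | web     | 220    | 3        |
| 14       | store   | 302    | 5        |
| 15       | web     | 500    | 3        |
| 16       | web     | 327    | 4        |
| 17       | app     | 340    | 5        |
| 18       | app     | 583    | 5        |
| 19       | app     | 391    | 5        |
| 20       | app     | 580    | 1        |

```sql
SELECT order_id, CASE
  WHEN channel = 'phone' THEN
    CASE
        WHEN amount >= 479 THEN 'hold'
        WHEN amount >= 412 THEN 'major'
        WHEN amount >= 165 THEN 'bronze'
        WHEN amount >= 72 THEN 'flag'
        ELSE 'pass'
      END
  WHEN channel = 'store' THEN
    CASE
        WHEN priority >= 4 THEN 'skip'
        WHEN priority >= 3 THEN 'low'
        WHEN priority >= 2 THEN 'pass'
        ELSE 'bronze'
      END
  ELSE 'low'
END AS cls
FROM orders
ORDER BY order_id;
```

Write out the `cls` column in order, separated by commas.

skip, bronze, low, bronze, low, low, skip, low, low, low, low, low, low

order_id=8: channel='store' → inner[priority >= 4] → skip
order_id=9: channel='phone' → inner[amount >= 165] → bronze
order_id=10: channel='app' → outer ELSE → low
order_id=11: channel='phone' → inner[amount >= 165] → bronze
order_id=12: channel='web' → outer ELSE → low
order_id=13: channel='web' → outer ELSE → low
order_id=14: channel='store' → inner[priority >= 4] → skip
order_id=15: channel='web' → outer ELSE → low
order_id=16: channel='web' → outer ELSE → low
order_id=17: channel='app' → outer ELSE → low
order_id=18: channel='app' → outer ELSE → low
order_id=19: channel='app' → outer ELSE → low
order_id=20: channel='app' → outer ELSE → low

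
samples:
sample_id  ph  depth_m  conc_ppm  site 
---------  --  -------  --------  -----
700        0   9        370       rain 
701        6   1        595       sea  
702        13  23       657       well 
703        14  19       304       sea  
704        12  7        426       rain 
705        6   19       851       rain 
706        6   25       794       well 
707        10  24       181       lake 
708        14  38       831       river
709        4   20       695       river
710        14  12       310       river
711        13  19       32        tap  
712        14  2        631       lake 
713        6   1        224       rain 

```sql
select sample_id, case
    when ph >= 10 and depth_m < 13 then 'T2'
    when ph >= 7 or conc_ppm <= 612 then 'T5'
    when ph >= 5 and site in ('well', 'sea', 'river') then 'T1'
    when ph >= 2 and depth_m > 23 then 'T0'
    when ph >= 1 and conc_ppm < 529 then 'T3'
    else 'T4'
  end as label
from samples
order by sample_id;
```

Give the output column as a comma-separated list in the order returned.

T5, T5, T5, T5, T2, T4, T1, T5, T5, T4, T2, T5, T2, T5

sample_id=700: ph >= 7 or conc_ppm <= 612 → T5
sample_id=701: ph >= 7 or conc_ppm <= 612 → T5
sample_id=702: ph >= 7 or conc_ppm <= 612 → T5
sample_id=703: ph >= 7 or conc_ppm <= 612 → T5
sample_id=704: ph >= 10 and depth_m < 13 → T2
sample_id=705: ELSE → T4
sample_id=706: ph >= 5 and site in ('well', 'sea', 'river') → T1
sample_id=707: ph >= 7 or conc_ppm <= 612 → T5
sample_id=708: ph >= 7 or conc_ppm <= 612 → T5
sample_id=709: ELSE → T4
sample_id=710: ph >= 10 and depth_m < 13 → T2
sample_id=711: ph >= 7 or conc_ppm <= 612 → T5
sample_id=712: ph >= 10 and depth_m < 13 → T2
sample_id=713: ph >= 7 or conc_ppm <= 612 → T5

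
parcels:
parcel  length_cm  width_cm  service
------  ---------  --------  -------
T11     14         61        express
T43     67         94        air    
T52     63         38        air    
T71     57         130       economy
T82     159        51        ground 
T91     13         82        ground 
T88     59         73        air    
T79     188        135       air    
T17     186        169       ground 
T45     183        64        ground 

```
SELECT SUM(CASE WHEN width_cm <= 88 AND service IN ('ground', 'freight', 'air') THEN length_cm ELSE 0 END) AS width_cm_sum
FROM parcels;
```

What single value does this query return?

477

parcel=T11: ✗
parcel=T43: ✗
parcel=T52: ✓ → 63
parcel=T71: ✗
parcel=T82: ✓ → 159
parcel=T91: ✓ → 13
parcel=T88: ✓ → 59
parcel=T79: ✗
parcel=T17: ✗
parcel=T45: ✓ → 183
width_cm_sum = 63 + 159 + 13 + 59 + 183 = 477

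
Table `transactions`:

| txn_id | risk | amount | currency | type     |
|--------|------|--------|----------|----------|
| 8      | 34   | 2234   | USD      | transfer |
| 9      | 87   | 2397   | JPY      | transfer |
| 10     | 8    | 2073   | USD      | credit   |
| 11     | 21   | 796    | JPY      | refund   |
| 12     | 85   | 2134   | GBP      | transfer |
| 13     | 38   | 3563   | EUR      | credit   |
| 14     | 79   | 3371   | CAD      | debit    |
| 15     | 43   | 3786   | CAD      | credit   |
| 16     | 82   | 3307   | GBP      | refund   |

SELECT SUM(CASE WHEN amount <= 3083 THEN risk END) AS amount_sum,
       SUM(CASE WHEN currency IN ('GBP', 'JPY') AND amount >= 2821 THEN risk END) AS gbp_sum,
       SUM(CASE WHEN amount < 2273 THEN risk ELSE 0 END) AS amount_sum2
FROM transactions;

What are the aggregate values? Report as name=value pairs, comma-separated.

amount_sum=235, gbp_sum=82, amount_sum2=148

[amount_sum: amount <= 3083]
txn_id=8: ✓ → 34
txn_id=9: ✓ → 87
txn_id=10: ✓ → 8
txn_id=11: ✓ → 21
txn_id=12: ✓ → 85
txn_id=13: ✗
txn_id=14: ✗
txn_id=15: ✗
txn_id=16: ✗
amount_sum = 34 + 87 + 8 + 21 + 85 = 235
—
[gbp_sum: currency IN ('GBP', 'JPY') AND amount >= 2821]
txn_id=8: ✗
txn_id=9: ✗
txn_id=10: ✗
txn_id=11: ✗
txn_id=12: ✗
txn_id=13: ✗
txn_id=14: ✗
txn_id=15: ✗
txn_id=16: ✓ → 82
gbp_sum = 82
—
[amount_sum2: amount < 2273]
txn_id=8: ✓ → 34
txn_id=9: ✗
txn_id=10: ✓ → 8
txn_id=11: ✓ → 21
txn_id=12: ✓ → 85
txn_id=13: ✗
txn_id=14: ✗
txn_id=15: ✗
txn_id=16: ✗
amount_sum2 = 34 + 8 + 21 + 85 = 148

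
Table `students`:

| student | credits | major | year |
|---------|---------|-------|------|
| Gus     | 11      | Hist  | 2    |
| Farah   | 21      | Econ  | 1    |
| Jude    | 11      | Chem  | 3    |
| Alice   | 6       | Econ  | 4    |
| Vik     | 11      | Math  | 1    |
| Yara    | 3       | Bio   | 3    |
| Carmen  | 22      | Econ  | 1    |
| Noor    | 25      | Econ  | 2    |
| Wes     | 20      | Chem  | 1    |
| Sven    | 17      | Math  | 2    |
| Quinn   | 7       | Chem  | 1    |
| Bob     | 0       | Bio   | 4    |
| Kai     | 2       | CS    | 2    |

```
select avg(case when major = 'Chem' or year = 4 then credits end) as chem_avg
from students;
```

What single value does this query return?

8.8

student=Gus: ✗
student=Farah: ✗
student=Jude: ✓ → 11
student=Alice: ✓ → 6
student=Vik: ✗
student=Yara: ✗
student=Carmen: ✗
student=Noor: ✗
student=Wes: ✓ → 20
student=Sven: ✗
student=Quinn: ✓ → 7
student=Bob: ✓ → 0
student=Kai: ✗
chem_avg = (11 + 6 + 20 + 7 + 0) / 5 = 8.8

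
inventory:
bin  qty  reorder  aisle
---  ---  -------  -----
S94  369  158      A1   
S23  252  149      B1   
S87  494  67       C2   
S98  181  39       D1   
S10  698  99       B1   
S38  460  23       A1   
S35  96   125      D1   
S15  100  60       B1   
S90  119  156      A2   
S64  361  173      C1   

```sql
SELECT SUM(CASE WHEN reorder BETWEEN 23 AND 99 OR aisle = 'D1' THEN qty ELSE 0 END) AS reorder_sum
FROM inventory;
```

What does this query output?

bin=S94: ✗
bin=S23: ✗
bin=S87: ✓ → 494
bin=S98: ✓ → 181
bin=S10: ✓ → 698
bin=S38: ✓ → 460
bin=S35: ✓ → 96
bin=S15: ✓ → 100
bin=S90: ✗
bin=S64: ✗
reorder_sum = 494 + 181 + 698 + 460 + 96 + 100 = 2029

2029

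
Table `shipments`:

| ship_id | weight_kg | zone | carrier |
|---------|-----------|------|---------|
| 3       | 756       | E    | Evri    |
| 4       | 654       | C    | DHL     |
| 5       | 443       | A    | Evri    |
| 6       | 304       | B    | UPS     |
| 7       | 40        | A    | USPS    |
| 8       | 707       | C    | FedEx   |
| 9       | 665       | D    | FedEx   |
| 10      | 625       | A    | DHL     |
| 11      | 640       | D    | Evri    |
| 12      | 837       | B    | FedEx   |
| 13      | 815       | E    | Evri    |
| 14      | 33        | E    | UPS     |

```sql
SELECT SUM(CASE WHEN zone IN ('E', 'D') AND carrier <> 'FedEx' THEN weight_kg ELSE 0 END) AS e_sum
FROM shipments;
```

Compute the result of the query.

ship_id=3: ✓ → 756
ship_id=4: ✗
ship_id=5: ✗
ship_id=6: ✗
ship_id=7: ✗
ship_id=8: ✗
ship_id=9: ✗
ship_id=10: ✗
ship_id=11: ✓ → 640
ship_id=12: ✗
ship_id=13: ✓ → 815
ship_id=14: ✓ → 33
e_sum = 756 + 640 + 815 + 33 = 2244

2244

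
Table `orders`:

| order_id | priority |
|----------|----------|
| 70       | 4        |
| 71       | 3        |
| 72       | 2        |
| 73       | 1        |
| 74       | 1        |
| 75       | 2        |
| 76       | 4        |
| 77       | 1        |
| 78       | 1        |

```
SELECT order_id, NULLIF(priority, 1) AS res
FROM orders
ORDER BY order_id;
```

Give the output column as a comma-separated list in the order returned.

order_id=70: priority=4 vs 1: differ → 4
order_id=71: priority=3 vs 1: differ → 3
order_id=72: priority=2 vs 1: differ → 2
order_id=73: priority=1 vs 1: equal → NULL
order_id=74: priority=1 vs 1: equal → NULL
order_id=75: priority=2 vs 1: differ → 2
order_id=76: priority=4 vs 1: differ → 4
order_id=77: priority=1 vs 1: equal → NULL
order_id=78: priority=1 vs 1: equal → NULL

4, 3, 2, NULL, NULL, 2, 4, NULL, NULL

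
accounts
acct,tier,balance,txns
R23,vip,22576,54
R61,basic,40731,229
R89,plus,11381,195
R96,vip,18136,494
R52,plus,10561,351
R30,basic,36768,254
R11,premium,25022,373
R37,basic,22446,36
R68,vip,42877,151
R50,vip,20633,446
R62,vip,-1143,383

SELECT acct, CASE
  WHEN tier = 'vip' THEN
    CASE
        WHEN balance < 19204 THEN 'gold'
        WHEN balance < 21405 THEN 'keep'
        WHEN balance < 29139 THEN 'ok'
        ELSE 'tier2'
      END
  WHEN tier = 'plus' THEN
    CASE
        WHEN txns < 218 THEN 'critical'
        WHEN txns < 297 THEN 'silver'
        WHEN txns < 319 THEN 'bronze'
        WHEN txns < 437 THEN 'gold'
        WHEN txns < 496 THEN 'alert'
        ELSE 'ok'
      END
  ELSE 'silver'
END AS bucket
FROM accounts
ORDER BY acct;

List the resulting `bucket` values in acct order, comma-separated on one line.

acct=R11: tier='premium' → outer ELSE → silver
acct=R23: tier='vip' → inner[balance < 29139] → ok
acct=R30: tier='basic' → outer ELSE → silver
acct=R37: tier='basic' → outer ELSE → silver
acct=R50: tier='vip' → inner[balance < 21405] → keep
acct=R52: tier='plus' → inner[txns < 437] → gold
acct=R61: tier='basic' → outer ELSE → silver
acct=R62: tier='vip' → inner[balance < 19204] → gold
acct=R68: tier='vip' → inner[ELSE] → tier2
acct=R89: tier='plus' → inner[txns < 218] → critical
acct=R96: tier='vip' → inner[balance < 19204] → gold

silver, ok, silver, silver, keep, gold, silver, gold, tier2, critical, gold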